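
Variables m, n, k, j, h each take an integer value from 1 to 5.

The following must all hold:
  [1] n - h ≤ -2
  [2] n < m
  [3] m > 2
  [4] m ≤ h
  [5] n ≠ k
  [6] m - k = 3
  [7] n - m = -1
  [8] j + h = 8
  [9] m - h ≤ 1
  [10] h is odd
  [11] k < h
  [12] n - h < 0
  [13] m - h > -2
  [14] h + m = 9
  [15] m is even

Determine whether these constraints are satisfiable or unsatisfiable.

Take m = 4, n = 3, k = 1, j = 3, h = 5. Then constraint 1: n - h = -2; constraint 6: m - k = 3; constraint 7: n - m = -1, and every other listed constraint is also met.

Satisfiable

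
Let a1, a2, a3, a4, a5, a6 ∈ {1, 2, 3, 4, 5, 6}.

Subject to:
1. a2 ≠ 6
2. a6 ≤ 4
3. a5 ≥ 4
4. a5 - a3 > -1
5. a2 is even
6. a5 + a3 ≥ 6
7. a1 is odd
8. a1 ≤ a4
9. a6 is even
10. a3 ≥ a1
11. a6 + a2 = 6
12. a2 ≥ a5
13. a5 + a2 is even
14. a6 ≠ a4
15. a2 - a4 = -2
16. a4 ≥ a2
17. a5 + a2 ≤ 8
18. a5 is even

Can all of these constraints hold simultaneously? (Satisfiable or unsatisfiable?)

Setting (a1, a2, a3, a4, a5, a6) = (1, 4, 2, 6, 4, 2) satisfies everything: constraint 4: a5 - a3 = 2; constraint 6: a5 + a3 = 6; constraint 11: a6 + a2 = 6, and the others follow.

Satisfiable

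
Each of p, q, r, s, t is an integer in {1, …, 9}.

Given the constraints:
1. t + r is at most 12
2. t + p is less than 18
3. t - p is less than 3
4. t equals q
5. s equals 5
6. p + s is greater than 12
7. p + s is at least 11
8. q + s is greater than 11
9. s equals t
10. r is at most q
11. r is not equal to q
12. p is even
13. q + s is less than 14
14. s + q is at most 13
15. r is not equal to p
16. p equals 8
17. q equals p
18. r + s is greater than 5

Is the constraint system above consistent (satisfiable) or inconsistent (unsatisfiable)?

Constraint 5 fixes s = 5 and constraint 16 fixes p = 8. Constraints 4, 9, and 17 give s = t = q = p, so s = p. But 5 ≠ 8 — contradiction.

Unsatisfiable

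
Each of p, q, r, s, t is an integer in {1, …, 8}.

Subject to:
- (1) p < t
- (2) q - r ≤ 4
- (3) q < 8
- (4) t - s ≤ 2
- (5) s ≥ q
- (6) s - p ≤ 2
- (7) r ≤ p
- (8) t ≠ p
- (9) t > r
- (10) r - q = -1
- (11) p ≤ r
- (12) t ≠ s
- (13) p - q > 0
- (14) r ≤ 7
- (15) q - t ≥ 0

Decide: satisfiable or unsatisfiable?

Constraints 1, 13, and 15 give t ≤ q, q < p, p < t. Chaining: t ≤ q < p < t, which forces t < t — impossible.

Unsatisfiable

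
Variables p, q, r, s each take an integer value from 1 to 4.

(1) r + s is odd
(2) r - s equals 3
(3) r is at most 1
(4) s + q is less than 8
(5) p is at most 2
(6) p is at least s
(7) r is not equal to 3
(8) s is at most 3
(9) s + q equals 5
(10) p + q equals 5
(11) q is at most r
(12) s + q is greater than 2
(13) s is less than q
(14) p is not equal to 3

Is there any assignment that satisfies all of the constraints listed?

From constraints 5 and 6: s ≤ p ≤ 2. From constraints 3 and 11: q ≤ r ≤ 1. Hence s + q ≤ 3. But constraint 9 requires s + q = 5, and 5 > 3. Contradiction.

Unsatisfiable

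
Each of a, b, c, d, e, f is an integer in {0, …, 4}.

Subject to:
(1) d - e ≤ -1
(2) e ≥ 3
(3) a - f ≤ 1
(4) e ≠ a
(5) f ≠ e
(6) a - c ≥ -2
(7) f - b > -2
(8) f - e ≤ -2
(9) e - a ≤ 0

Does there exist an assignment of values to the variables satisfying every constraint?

Constraints 3, 8, and 9 give f − a ≥ -1, a − e ≥ 0, e − f ≥ 2.
Adding all 3 inequalities: the left sides telescope to 0, and the right sides sum to (-1) + 0 + 2 = 1. So 0 ≥ 1, which is false.

Unsatisfiable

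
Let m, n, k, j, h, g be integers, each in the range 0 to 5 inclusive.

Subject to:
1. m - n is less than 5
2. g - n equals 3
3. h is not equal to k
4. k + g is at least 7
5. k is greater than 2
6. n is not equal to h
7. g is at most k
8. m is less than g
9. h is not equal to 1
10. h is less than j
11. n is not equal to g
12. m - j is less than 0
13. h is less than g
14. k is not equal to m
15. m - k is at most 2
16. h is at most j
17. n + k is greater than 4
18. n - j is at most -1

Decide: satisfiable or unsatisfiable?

Take m = 4, n = 2, k = 5, j = 5, h = 4, g = 5. Then constraint 1: m - n = 2; constraint 2: g - n = 3; constraint 4: k + g = 10, and every other listed constraint is also met.

Satisfiable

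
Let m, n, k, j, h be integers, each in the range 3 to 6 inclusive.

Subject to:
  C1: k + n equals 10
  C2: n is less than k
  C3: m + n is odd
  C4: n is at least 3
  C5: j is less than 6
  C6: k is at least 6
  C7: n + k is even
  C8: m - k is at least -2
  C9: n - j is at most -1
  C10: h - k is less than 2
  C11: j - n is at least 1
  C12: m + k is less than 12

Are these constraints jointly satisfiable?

Satisfiable

Setting (m, n, k, j, h) = (5, 4, 6, 5, 6) satisfies everything: constraint 1: k + n = 10; constraint 8: m - k = -1, and the others follow.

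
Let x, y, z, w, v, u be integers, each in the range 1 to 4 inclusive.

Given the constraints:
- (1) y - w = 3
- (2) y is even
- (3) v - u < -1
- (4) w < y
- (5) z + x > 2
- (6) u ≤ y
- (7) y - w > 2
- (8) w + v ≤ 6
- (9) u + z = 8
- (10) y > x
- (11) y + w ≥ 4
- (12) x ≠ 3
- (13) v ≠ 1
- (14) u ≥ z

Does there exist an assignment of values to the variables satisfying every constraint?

Take x = 1, y = 4, z = 4, w = 1, v = 2, u = 4. Then constraint 1: y - w = 3; constraint 3: v - u = -2; constraint 5: z + x = 5, and every other listed constraint is also met.

Satisfiable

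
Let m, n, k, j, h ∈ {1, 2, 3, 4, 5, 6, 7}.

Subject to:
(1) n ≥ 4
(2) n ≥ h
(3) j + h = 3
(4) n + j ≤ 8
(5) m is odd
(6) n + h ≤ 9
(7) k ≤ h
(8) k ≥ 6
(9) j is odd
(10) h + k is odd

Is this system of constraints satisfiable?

From constraint 1: n ≥ 4. From constraints 7 and 8: h ≥ k ≥ 6. Hence n + h ≥ 10. But constraint 6 requires n + h ≤ 9, and 9 < 10. Contradiction.

Unsatisfiable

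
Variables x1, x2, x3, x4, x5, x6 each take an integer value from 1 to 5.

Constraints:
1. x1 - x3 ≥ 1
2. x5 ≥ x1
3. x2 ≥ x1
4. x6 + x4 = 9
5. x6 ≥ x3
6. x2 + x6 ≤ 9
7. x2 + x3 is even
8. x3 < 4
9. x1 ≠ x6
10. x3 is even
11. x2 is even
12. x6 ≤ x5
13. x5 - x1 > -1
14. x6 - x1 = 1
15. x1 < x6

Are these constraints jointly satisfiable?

Satisfiable

The assignment x1 = 3, x2 = 4, x3 = 2, x4 = 5, x5 = 4, x6 = 4 works:
  constraint 1 holds since x1 - x3 = 1.
  constraint 4 holds since x6 + x4 = 9.
  constraint 6 holds since x2 + x6 = 8.
The rest check out directly.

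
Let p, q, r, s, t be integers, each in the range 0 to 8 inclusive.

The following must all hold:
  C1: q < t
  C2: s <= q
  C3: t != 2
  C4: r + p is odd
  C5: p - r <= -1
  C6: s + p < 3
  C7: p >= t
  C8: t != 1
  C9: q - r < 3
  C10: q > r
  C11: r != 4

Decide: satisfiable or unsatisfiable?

Unsatisfiable

Constraints 1, 5, 7, and 10 give p < r, r < q, q < t, t ≤ p. Chaining: p < r < q < t ≤ p, which forces p < p — impossible.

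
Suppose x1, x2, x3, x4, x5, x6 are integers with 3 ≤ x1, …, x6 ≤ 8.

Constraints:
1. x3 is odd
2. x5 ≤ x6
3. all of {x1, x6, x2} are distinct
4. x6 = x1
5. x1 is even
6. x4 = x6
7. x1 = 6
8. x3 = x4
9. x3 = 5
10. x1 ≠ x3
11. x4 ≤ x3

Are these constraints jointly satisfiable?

Constraint 9 fixes x3 = 5 and constraint 7 fixes x1 = 6. Constraints 4, 6, and 8 give x3 = x4 = x6 = x1, so x3 = x1. But 5 ≠ 6 — contradiction.

Unsatisfiable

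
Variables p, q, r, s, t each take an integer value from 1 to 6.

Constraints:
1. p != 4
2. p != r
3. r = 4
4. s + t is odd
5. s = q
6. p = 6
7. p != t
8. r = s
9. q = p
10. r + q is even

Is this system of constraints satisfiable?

Constraint 3 fixes r = 4 and constraint 6 fixes p = 6. Constraints 5, 8, and 9 give r = s = q = p, so r = p. But 4 ≠ 6 — contradiction.

Unsatisfiable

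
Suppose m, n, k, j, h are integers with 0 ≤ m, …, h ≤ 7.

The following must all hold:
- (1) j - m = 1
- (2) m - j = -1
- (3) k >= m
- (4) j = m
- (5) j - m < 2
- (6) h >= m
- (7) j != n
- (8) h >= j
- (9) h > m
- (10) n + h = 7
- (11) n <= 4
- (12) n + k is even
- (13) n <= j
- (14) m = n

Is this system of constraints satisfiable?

From constraints 4 and 14, j = m = n, so j = n. But constraint 7 says j ≠ n. Contradiction.

Unsatisfiable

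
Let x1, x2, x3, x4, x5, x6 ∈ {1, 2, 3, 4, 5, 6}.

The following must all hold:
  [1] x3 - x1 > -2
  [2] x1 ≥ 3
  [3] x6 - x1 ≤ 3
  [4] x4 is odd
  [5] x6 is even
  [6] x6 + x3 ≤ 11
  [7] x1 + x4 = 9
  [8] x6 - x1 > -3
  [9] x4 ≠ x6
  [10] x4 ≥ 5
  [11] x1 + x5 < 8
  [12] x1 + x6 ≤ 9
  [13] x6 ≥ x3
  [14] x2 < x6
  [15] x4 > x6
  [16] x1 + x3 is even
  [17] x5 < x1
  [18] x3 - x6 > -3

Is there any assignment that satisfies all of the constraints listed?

Setting (x1, x2, x3, x4, x5, x6) = (4, 3, 4, 5, 2, 4) satisfies everything: constraint 1: x3 - x1 = 0; constraint 3: x6 - x1 = 0; constraint 6: x6 + x3 = 8, and the others follow.

Satisfiable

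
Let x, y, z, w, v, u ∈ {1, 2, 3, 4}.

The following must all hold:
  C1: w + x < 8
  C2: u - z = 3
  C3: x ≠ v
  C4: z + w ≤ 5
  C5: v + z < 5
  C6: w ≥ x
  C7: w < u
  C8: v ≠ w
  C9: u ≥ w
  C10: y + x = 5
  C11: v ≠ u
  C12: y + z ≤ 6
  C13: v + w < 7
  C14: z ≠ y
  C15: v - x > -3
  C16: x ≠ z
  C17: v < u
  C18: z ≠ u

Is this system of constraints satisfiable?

Satisfiable

One satisfying assignment is x = 3, y = 2, z = 1, w = 3, v = 2, u = 4.
For the less obvious constraints — constraint 1: w + x = 6; constraint 2: u - z = 3; constraint 4: z + w = 4 — and the others hold by inspection.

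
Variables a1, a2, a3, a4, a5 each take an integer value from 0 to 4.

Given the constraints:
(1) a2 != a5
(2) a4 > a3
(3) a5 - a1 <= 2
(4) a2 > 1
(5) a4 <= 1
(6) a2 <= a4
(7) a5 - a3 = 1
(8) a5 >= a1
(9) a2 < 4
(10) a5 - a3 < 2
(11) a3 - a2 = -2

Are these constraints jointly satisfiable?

Unsatisfiable

From constraint 4: a2 ≥ 2. From constraints 5 and 6: a2 ≤ a4 and a4 ≤ 1, so a2 ≤ 1. But 1 < 2, so no value of a2 works.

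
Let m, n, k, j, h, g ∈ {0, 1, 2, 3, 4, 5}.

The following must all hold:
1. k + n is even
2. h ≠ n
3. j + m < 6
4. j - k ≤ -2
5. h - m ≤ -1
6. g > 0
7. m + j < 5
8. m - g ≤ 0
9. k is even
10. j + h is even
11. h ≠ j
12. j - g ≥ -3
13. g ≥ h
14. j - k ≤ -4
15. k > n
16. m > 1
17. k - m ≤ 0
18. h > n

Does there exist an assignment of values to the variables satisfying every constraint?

Constraints 8, 12, 14, and 17 give j − g ≥ -3, g − m ≥ 0, m − k ≥ 0, k − j ≥ 4.
Adding all 4 inequalities: the left sides telescope to 0, and the right sides sum to (-3) + 0 + 0 + 4 = 1. So 0 ≥ 1, which is false.

Unsatisfiable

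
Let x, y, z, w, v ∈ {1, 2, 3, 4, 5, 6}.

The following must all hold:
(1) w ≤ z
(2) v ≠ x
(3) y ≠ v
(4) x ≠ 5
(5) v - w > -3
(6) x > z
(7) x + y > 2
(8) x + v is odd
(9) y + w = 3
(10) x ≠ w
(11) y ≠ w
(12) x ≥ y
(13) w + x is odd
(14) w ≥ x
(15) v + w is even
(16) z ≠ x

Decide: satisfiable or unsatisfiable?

Constraints 1, 6, and 14 give w ≤ z, z < x, x ≤ w. Chaining: w ≤ z < x ≤ w, which forces w < w — impossible.

Unsatisfiable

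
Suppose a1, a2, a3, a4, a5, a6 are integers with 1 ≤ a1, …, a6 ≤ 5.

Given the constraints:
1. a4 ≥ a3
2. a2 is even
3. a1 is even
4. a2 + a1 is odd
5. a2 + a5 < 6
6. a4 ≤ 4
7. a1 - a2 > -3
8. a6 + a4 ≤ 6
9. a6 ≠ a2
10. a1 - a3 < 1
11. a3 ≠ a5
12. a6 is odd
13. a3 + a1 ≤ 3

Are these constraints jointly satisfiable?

Unsatisfiable

Constraint 2 makes a2 even and constraint 3 makes a1 even, so a2 + a1 must be even. Constraint 4 says a2 + a1 is odd — contradiction.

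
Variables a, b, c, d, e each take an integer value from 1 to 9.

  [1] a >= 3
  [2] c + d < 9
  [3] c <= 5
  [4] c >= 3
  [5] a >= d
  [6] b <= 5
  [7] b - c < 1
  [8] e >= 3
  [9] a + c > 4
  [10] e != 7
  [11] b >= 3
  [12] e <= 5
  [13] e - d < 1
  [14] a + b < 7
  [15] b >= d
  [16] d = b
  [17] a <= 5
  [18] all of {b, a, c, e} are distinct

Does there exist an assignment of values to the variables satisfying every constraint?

Unsatisfiable

Constraints 1, 3, 4, 6, 8, 11, 12, and 17 confine each of b, a, c, e to the 3 values {3, …, 5}.
Constraint 18 requires all 4 of them to be distinct, but only 3 values are available — impossible by the pigeonhole principle.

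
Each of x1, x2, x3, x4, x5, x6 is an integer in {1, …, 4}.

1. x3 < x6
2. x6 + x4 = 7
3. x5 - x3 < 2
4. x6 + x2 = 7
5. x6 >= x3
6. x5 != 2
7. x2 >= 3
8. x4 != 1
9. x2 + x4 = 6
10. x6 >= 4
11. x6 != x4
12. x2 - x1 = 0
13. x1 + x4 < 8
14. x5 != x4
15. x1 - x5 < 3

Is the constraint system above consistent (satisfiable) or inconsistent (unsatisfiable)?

Satisfiable

The assignment x1 = 3, x2 = 3, x3 = 1, x4 = 3, x5 = 1, x6 = 4 works:
  constraint 2 holds since x6 + x4 = 7.
  constraint 3 holds since x5 - x3 = 0.
  constraint 4 holds since x6 + x2 = 7.
The rest check out directly.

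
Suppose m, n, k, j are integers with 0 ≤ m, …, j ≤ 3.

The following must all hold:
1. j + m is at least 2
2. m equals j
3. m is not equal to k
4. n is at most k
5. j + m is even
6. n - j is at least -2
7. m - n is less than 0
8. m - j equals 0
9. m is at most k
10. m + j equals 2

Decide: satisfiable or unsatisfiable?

Satisfiable

The assignment m = 1, n = 2, k = 2, j = 1 works:
  constraint 1 holds since j + m = 2.
  constraint 6 holds since n - j = 1.
  constraint 7 holds since m - n = -1.
The rest check out directly.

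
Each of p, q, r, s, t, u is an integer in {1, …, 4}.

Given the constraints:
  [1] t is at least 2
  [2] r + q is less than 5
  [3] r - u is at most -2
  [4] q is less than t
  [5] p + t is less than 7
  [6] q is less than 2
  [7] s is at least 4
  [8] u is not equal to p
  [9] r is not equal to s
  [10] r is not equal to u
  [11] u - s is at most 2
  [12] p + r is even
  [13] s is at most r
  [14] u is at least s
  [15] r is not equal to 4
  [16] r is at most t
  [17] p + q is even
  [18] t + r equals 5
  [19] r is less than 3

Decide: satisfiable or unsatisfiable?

From constraint 1: t ≥ 2. From constraints 7 and 13: r ≥ s ≥ 4. Hence t + r ≥ 6. But constraint 18 requires t + r = 5, and 5 < 6. Contradiction.

Unsatisfiable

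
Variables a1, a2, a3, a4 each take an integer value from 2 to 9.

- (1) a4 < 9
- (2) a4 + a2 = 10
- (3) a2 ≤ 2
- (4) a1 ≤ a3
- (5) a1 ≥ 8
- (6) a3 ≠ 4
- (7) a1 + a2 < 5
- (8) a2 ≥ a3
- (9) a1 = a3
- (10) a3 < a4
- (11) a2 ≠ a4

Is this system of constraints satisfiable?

Unsatisfiable

From constraints 4 and 5: a3 ≥ a1 and a1 ≥ 8, so a3 ≥ 8. From constraints 3 and 8: a3 ≤ a2 and a2 ≤ 2, so a3 ≤ 2. But 2 < 8, so no value of a3 works.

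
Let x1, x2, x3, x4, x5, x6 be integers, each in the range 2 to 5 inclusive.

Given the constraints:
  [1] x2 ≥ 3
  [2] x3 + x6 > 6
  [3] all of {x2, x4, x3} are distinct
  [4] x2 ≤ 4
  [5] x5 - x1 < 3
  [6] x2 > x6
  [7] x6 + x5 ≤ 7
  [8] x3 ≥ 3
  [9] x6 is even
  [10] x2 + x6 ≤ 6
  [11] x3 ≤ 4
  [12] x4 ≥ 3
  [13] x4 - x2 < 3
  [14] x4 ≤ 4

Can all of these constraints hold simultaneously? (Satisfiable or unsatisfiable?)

Constraints 1, 4, 8, 11, 12, and 14 confine each of x2, x4, x3 to the 2 values {3, 4}.
Constraint 3 requires all 3 of them to be distinct, but only 2 values are available — impossible by the pigeonhole principle.

Unsatisfiable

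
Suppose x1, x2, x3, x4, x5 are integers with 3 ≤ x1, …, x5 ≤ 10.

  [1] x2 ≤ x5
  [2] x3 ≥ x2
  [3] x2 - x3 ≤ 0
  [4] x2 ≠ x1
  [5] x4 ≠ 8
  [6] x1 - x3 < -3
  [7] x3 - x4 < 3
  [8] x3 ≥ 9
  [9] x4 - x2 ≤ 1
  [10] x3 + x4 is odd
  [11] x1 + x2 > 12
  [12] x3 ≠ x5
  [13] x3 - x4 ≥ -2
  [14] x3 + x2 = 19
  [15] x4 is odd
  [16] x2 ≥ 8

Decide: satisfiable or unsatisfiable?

Satisfiable

The assignment x1 = 5, x2 = 9, x3 = 10, x4 = 9, x5 = 9 works:
  constraint 3 holds since x2 - x3 = -1.
  constraint 6 holds since x1 - x3 = -5.
The rest check out directly.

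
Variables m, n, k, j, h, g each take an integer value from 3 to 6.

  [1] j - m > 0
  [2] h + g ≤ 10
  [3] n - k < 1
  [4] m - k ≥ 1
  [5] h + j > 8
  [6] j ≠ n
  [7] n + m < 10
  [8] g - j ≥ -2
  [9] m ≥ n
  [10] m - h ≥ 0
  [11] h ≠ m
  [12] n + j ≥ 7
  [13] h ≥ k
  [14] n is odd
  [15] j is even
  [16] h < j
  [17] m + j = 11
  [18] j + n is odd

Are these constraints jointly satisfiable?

Take m = 5, n = 3, k = 3, j = 6, h = 3, g = 6. Then constraint 1: j - m = 1; constraint 2: h + g = 9, and every other listed constraint is also met.

Satisfiable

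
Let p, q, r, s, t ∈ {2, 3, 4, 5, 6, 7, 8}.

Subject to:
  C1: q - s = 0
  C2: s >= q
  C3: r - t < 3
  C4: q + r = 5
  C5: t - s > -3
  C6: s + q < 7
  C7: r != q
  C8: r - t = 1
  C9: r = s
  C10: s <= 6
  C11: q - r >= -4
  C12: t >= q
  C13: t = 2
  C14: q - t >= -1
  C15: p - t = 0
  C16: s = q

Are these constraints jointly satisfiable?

Unsatisfiable

From constraints 9 and 16, r = s = q, so r = q. But constraint 7 says r ≠ q. Contradiction.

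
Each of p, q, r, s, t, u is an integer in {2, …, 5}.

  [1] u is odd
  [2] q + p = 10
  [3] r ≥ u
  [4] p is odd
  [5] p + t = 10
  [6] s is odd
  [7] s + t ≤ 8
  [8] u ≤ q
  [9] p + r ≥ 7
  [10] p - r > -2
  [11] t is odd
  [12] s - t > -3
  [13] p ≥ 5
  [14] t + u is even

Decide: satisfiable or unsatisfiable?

Satisfiable

Try p = 5, q = 5, r = 5, s = 3, t = 5, u = 5.
Check constraint 2: q + p = 10; constraint 5: p + t = 10; constraint 7: s + t = 8. The remaining constraints are straightforward to verify.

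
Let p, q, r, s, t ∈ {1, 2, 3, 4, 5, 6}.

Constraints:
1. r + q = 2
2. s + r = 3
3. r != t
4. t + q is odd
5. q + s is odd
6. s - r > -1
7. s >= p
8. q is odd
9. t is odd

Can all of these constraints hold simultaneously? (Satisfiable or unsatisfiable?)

Unsatisfiable

Constraint 9 makes t odd and constraint 8 makes q odd, so t + q must be even. Constraint 4 says t + q is odd — contradiction.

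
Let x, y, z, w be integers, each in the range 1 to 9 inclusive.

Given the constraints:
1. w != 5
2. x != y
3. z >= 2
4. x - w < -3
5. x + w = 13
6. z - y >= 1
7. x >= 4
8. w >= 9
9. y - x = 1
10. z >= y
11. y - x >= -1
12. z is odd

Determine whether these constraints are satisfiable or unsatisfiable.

One satisfying assignment is x = 4, y = 5, z = 7, w = 9.
For the less obvious constraints — constraint 4: x - w = -5; constraint 5: x + w = 13; constraint 6: z - y = 2 — and the others hold by inspection.

Satisfiable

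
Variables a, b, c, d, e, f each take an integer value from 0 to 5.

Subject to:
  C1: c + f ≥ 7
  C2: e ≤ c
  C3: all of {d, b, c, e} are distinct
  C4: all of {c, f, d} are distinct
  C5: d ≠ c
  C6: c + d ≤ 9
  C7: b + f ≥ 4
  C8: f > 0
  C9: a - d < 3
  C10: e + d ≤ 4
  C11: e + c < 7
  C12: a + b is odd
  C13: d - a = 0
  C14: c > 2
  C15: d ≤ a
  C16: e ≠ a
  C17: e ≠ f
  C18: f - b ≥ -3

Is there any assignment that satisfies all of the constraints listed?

Setting (a, b, c, d, e, f) = (3, 2, 5, 3, 0, 2) satisfies everything: constraint 1: c + f = 7; constraint 6: c + d = 8, and the others follow.

Satisfiable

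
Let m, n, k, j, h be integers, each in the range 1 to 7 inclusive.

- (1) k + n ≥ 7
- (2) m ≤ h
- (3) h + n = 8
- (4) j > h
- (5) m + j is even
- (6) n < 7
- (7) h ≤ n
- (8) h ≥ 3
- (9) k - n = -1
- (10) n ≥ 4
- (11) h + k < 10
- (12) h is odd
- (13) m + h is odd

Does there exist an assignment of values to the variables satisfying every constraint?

Try m = 2, n = 5, k = 4, j = 4, h = 3.
Check constraint 1: k + n = 9; constraint 3: h + n = 8. The remaining constraints are straightforward to verify.

Satisfiable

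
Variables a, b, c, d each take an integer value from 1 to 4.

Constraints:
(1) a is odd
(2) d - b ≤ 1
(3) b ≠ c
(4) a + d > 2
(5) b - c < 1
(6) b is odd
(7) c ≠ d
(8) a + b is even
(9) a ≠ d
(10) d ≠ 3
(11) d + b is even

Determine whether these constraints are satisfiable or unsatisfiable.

Satisfiable

Take a = 3, b = 3, c = 4, d = 1. Then constraint 2: d - b = -2; constraint 4: a + d = 4, and every other listed constraint is also met.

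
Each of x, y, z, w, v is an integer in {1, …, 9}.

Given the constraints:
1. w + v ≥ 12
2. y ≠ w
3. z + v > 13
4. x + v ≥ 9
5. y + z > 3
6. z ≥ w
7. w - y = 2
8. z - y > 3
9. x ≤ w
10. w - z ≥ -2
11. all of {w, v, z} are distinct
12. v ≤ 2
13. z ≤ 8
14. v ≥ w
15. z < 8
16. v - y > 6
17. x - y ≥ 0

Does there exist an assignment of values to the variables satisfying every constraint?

From constraints 6 and 13: w ≤ z ≤ 8. From constraint 12: v ≤ 2. Hence w + v ≤ 10. But constraint 1 requires w + v ≥ 12, and 12 > 10. Contradiction.

Unsatisfiable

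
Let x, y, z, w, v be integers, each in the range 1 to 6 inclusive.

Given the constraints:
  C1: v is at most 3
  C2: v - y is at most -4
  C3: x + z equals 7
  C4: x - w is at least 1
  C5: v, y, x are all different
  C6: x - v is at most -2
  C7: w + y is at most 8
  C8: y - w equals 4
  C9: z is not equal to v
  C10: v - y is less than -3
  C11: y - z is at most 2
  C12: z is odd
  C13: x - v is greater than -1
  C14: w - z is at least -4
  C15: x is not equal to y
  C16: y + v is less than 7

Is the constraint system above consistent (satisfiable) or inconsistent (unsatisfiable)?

Constraints 2, 4, 6, 11, and 14 give z − y ≥ -2, y − v ≥ 4, v − x ≥ 2, x − w ≥ 1, w − z ≥ -4.
Adding all 5 inequalities: the left sides telescope to 0, and the right sides sum to (-2) + 4 + 2 + 1 + (-4) = 1. So 0 ≥ 1, which is false.

Unsatisfiable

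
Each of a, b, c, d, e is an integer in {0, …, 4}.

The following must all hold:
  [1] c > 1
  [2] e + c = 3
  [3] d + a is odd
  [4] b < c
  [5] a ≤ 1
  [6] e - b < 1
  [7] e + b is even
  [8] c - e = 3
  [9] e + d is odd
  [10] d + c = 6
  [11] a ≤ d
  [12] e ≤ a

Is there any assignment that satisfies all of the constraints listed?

Setting (a, b, c, d, e) = (0, 2, 3, 3, 0) satisfies everything: constraint 2: e + c = 3; constraint 6: e - b = -2; constraint 8: c - e = 3, and the others follow.

Satisfiable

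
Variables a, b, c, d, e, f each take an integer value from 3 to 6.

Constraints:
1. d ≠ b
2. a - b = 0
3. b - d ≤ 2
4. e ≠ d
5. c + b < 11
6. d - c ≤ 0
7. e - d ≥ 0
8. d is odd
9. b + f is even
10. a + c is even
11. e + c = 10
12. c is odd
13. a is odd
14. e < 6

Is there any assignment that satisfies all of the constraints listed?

Satisfiable

Take a = 5, b = 5, c = 5, d = 3, e = 5, f = 3. Then constraint 2: a - b = 0; constraint 3: b - d = 2; constraint 5: c + b = 10, and every other listed constraint is also met.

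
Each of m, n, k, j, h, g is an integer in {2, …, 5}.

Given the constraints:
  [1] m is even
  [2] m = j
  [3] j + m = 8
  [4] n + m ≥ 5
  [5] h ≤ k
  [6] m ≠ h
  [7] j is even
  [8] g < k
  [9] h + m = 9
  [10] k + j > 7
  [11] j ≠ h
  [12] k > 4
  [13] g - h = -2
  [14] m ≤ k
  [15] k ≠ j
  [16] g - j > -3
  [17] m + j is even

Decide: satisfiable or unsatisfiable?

Satisfiable

Take m = 4, n = 2, k = 5, j = 4, h = 5, g = 3. Then constraint 3: j + m = 8; constraint 4: n + m = 6; constraint 9: h + m = 9, and every other listed constraint is also met.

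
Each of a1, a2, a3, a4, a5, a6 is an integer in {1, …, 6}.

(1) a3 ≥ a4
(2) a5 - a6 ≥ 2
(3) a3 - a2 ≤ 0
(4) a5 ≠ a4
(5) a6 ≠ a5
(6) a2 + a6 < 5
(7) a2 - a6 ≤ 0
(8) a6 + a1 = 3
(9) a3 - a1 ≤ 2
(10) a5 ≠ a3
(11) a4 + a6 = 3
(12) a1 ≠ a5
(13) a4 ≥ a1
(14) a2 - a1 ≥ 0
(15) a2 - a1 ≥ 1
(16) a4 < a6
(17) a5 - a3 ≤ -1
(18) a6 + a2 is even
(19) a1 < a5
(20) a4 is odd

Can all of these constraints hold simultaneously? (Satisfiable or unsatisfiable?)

Unsatisfiable

Constraints 2, 7, 9, 15, and 17 give a3 − a5 ≥ 1, a5 − a6 ≥ 2, a6 − a2 ≥ 0, a2 − a1 ≥ 1, a1 − a3 ≥ -2.
Adding all 5 inequalities: the left sides telescope to 0, and the right sides sum to 1 + 2 + 0 + 1 + (-2) = 2. So 0 ≥ 2, which is false.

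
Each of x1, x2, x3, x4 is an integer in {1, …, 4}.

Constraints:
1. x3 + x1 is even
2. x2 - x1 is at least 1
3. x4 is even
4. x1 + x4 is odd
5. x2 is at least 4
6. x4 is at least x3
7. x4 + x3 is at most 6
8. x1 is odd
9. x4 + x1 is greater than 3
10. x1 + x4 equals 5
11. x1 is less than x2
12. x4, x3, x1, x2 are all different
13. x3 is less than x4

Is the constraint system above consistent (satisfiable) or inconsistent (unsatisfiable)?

Satisfiable

One satisfying assignment is x1 = 3, x2 = 4, x3 = 1, x4 = 2.
For the less obvious constraints — constraint 2: x2 - x1 = 1; constraint 7: x4 + x3 = 3 — and the others hold by inspection.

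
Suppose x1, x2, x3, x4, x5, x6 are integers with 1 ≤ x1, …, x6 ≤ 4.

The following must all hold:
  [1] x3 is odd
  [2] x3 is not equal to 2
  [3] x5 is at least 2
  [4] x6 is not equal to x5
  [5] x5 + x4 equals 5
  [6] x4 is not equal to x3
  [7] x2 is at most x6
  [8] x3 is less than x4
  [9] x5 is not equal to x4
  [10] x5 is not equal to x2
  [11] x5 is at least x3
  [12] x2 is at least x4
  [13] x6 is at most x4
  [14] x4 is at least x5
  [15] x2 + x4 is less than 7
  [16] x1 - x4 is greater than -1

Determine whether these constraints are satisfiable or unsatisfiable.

One satisfying assignment is x1 = 3, x2 = 3, x3 = 1, x4 = 3, x5 = 2, x6 = 3.
For the less obvious constraints — constraint 5: x5 + x4 = 5; constraint 15: x2 + x4 = 6 — and the others hold by inspection.

Satisfiable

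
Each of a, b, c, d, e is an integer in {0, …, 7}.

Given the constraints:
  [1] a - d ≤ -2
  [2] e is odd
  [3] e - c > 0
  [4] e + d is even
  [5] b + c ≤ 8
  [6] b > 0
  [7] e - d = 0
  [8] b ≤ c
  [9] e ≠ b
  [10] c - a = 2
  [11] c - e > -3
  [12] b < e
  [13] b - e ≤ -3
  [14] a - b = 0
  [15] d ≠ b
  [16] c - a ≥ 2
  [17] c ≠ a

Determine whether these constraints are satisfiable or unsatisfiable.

Satisfiable

Setting (a, b, c, d, e) = (3, 3, 5, 7, 7) satisfies everything: constraint 1: a - d = -4; constraint 3: e - c = 2; constraint 5: b + c = 8, and the others follow.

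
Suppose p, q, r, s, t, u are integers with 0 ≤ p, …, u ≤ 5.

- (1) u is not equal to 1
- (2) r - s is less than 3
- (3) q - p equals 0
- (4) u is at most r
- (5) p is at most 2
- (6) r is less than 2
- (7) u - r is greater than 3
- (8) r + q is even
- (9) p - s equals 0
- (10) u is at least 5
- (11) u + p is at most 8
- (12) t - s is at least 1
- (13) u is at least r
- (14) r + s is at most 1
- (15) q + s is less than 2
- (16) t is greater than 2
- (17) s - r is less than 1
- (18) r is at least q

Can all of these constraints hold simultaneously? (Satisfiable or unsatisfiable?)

Unsatisfiable

From constraints 4 and 10: r ≥ u and u ≥ 5, so r ≥ 5. From constraint 6: r ≤ 1. But 1 < 5, so no value of r works.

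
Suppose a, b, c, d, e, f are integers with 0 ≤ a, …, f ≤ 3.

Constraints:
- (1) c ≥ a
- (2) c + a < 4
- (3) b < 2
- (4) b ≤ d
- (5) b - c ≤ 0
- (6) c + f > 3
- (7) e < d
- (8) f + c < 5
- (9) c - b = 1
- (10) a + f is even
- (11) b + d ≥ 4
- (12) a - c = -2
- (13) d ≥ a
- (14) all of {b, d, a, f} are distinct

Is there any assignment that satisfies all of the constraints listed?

Setting (a, b, c, d, e, f) = (0, 1, 2, 3, 1, 2) satisfies everything: constraint 2: c + a = 2; constraint 5: b - c = -1, and the others follow.

Satisfiable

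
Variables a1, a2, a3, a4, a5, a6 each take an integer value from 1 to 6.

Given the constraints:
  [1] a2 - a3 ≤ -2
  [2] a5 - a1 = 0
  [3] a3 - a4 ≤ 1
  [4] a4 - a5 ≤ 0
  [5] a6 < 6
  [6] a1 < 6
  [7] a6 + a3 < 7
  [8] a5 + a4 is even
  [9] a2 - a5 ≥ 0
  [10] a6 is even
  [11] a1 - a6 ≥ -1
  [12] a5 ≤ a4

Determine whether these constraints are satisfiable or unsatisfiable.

Constraints 1, 3, 4, and 9 give a5 − a4 ≥ 0, a4 − a3 ≥ -1, a3 − a2 ≥ 2, a2 − a5 ≥ 0.
Adding all 4 inequalities: the left sides telescope to 0, and the right sides sum to 0 + (-1) + 2 + 0 = 1. So 0 ≥ 1, which is false.

Unsatisfiable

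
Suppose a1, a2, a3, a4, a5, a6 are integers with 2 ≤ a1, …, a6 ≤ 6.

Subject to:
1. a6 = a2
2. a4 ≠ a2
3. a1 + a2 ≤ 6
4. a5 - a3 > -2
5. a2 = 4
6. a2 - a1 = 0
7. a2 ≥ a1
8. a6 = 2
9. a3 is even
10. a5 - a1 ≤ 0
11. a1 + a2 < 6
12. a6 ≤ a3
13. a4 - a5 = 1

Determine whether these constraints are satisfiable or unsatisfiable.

Unsatisfiable

Constraint 8 fixes a6 = 2 and constraint 5 fixes a2 = 4, but constraint 1 requires a6 = a2. Since 2 ≠ 4, contradiction.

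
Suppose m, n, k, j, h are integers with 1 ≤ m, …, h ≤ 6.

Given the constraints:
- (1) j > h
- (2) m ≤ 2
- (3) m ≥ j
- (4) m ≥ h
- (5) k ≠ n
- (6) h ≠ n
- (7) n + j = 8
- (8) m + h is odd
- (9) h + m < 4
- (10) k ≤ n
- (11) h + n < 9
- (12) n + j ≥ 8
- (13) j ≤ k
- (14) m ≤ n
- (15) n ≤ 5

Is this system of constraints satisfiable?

From constraint 15: n ≤ 5. From constraints 2 and 3: j ≤ m ≤ 2. Hence n + j ≤ 7. But constraint 12 requires n + j ≥ 8, and 8 > 7. Contradiction.

Unsatisfiable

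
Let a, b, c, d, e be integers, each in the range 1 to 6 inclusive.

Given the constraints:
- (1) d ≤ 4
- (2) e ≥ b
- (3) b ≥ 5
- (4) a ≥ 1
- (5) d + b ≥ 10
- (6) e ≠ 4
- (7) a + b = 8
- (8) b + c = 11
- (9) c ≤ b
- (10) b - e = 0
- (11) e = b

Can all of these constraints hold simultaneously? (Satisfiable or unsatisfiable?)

Satisfiable

The assignment a = 2, b = 6, c = 5, d = 4, e = 6 works:
  constraint 5 holds since d + b = 10.
  constraint 7 holds since a + b = 8.
  constraint 8 holds since b + c = 11.
The rest check out directly.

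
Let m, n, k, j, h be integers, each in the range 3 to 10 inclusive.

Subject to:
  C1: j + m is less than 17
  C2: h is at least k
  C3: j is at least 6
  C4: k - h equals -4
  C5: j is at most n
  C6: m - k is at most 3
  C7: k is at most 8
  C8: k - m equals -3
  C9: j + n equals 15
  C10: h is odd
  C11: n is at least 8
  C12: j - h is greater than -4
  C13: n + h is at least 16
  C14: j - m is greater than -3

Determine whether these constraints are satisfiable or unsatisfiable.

Satisfiable

Take m = 8, n = 8, k = 5, j = 7, h = 9. Then constraint 1: j + m = 15; constraint 4: k - h = -4, and every other listed constraint is also met.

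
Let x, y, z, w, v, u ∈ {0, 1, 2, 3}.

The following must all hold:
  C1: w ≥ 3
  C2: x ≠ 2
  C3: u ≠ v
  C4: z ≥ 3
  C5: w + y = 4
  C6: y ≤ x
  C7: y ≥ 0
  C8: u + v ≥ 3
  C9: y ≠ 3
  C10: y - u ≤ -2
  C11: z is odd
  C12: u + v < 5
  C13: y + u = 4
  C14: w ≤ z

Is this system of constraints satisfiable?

Satisfiable

Take x = 1, y = 1, z = 3, w = 3, v = 0, u = 3. Then constraint 5: w + y = 4; constraint 8: u + v = 3; constraint 10: y - u = -2, and every other listed constraint is also met.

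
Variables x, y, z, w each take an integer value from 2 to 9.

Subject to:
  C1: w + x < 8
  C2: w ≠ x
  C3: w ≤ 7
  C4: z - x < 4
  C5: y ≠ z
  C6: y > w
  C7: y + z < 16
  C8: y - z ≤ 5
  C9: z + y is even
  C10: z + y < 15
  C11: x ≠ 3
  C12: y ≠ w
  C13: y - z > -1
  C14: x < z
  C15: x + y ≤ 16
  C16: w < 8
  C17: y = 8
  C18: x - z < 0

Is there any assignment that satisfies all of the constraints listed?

Satisfiable

One satisfying assignment is x = 5, y = 8, z = 6, w = 2.
For the less obvious constraints — constraint 1: w + x = 7; constraint 4: z - x = 1; constraint 7: y + z = 14 — and the others hold by inspection.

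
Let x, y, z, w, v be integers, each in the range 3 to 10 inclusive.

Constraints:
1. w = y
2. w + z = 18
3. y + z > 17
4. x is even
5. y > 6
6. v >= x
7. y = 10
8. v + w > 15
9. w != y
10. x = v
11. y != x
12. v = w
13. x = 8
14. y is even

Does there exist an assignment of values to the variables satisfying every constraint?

Constraint 13 fixes x = 8 and constraint 7 fixes y = 10. Constraints 1, 10, and 12 give x = v = w = y, so x = y. But 8 ≠ 10 — contradiction.

Unsatisfiable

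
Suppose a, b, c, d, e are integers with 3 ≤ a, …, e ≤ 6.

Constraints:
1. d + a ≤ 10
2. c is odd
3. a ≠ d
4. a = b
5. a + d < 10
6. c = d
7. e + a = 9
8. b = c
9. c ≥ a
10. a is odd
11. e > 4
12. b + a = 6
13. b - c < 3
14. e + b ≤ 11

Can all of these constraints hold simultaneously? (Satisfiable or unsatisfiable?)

Unsatisfiable

From constraints 4, 6, and 8, a = b = c = d, so a = d. But constraint 3 says a ≠ d. Contradiction.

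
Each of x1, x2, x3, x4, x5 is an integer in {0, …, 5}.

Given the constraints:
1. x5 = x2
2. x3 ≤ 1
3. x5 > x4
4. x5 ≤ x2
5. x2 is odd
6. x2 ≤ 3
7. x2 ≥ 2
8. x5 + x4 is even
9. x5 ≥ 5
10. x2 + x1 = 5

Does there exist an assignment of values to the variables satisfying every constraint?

From constraints 4 and 9: x2 ≥ x5 and x5 ≥ 5, so x2 ≥ 5. From constraint 6: x2 ≤ 3. But 3 < 5, so no value of x2 works.

Unsatisfiable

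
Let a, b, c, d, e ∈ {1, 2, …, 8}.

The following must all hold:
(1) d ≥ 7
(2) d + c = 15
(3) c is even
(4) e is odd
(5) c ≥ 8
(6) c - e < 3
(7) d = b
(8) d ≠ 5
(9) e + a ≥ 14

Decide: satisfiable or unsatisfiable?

Satisfiable

Setting (a, b, c, d, e) = (7, 7, 8, 7, 7) satisfies everything: constraint 2: d + c = 15; constraint 6: c - e = 1, and the others follow.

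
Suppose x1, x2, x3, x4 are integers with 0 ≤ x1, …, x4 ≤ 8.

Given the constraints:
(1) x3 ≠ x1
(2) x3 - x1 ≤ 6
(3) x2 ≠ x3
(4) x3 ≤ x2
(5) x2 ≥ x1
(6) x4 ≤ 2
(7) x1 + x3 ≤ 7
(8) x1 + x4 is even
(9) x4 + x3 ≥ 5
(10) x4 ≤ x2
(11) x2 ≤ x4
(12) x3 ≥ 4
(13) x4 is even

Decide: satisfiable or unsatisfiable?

Unsatisfiable

From constraints 4 and 12: x2 ≥ x3 and x3 ≥ 4, so x2 ≥ 4. From constraints 6 and 11: x2 ≤ x4 and x4 ≤ 2, so x2 ≤ 2. But 2 < 4, so no value of x2 works.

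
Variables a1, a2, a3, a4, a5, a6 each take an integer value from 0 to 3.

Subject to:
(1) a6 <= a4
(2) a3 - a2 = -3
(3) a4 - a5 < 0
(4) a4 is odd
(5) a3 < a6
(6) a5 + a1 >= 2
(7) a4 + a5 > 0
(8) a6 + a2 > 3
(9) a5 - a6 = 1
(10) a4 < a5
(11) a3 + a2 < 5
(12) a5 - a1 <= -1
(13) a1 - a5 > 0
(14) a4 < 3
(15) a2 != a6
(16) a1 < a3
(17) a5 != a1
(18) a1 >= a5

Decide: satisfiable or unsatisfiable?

Constraints 1, 3, 5, 13, and 16 give a6 ≤ a4, a4 < a5, a5 < a1, a1 < a3, a3 < a6. Chaining: a6 ≤ a4 < a5 < a1 < a3 < a6, which forces a6 < a6 — impossible.

Unsatisfiable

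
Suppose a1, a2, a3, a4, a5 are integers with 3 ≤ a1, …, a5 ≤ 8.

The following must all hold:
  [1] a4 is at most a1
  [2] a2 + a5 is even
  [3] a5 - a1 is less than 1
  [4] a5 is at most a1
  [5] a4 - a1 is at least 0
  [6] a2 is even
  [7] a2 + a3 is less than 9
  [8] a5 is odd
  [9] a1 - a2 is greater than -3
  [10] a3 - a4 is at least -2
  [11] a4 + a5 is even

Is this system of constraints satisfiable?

Unsatisfiable

Constraint 6 makes a2 even and constraint 8 makes a5 odd, so a2 + a5 must be odd. Constraint 2 says a2 + a5 is even — contradiction.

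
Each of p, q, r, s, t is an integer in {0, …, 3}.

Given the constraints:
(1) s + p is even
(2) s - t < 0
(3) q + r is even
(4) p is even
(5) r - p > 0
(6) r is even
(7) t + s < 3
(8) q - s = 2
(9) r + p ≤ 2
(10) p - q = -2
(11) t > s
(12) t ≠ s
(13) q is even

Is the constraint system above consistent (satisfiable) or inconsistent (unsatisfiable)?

Satisfiable

One satisfying assignment is p = 0, q = 2, r = 2, s = 0, t = 2.
For the less obvious constraints — constraint 2: s - t = -2; constraint 5: r - p = 2 — and the others hold by inspection.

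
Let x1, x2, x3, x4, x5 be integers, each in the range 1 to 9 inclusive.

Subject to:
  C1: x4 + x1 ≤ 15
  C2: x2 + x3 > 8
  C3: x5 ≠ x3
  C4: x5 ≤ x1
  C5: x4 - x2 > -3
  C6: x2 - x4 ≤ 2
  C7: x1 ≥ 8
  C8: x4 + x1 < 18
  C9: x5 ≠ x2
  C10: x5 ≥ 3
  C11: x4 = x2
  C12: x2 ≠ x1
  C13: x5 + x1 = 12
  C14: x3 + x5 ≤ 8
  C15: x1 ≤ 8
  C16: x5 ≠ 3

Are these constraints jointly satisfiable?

One satisfying assignment is x1 = 8, x2 = 7, x3 = 2, x4 = 7, x5 = 4.
For the less obvious constraints — constraint 1: x4 + x1 = 15; constraint 2: x2 + x3 = 9; constraint 5: x4 - x2 = 0 — and the others hold by inspection.

Satisfiable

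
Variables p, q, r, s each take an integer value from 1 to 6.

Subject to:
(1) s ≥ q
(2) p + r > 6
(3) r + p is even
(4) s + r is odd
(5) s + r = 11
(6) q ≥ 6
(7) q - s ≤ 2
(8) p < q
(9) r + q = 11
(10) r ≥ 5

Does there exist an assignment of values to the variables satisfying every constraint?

Satisfiable

One satisfying assignment is p = 3, q = 6, r = 5, s = 6.
For the less obvious constraints — constraint 2: p + r = 8; constraint 5: s + r = 11; constraint 7: q - s = 0 — and the others hold by inspection.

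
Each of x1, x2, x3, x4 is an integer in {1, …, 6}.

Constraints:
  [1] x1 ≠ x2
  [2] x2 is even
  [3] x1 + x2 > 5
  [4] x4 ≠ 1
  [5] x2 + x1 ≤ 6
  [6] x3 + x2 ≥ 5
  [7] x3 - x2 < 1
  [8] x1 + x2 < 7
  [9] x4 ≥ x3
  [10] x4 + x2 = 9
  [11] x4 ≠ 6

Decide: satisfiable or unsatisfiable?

The assignment x1 = 2, x2 = 4, x3 = 2, x4 = 5 works:
  constraint 3 holds since x1 + x2 = 6.
  constraint 5 holds since x2 + x1 = 6.
The rest check out directly.

Satisfiable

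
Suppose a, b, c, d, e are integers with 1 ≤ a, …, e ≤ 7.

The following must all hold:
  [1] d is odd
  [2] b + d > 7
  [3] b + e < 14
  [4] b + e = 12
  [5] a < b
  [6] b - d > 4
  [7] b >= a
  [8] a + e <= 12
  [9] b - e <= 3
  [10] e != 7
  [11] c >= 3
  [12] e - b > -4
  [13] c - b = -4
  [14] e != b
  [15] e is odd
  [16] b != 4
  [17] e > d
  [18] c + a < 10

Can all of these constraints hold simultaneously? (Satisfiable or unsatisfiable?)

Satisfiable

One satisfying assignment is a = 5, b = 7, c = 3, d = 1, e = 5.
For the less obvious constraints — constraint 2: b + d = 8; constraint 3: b + e = 12; constraint 4: b + e = 12 — and the others hold by inspection.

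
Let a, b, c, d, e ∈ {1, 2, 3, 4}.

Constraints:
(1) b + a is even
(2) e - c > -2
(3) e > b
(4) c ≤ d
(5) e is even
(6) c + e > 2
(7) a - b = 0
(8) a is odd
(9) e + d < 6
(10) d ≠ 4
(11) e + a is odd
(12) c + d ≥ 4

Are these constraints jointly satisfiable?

Satisfiable

The assignment a = 1, b = 1, c = 2, d = 3, e = 2 works:
  constraint 2 holds since e - c = 0.
  constraint 6 holds since c + e = 4.
  constraint 7 holds since a - b = 0.
The rest check out directly.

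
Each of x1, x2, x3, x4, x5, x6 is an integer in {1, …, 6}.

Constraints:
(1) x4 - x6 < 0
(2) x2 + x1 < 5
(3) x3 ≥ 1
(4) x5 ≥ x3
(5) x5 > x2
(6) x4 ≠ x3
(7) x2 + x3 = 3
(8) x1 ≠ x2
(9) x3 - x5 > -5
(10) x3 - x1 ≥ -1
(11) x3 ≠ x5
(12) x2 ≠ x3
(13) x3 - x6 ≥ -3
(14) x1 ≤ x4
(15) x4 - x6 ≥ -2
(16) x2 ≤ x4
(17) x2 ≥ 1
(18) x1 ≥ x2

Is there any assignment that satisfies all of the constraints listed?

Satisfiable

Try x1 = 2, x2 = 1, x3 = 2, x4 = 4, x5 = 4, x6 = 5.
Check constraint 1: x4 - x6 = -1; constraint 2: x2 + x1 = 3; constraint 7: x2 + x3 = 3. The remaining constraints are straightforward to verify.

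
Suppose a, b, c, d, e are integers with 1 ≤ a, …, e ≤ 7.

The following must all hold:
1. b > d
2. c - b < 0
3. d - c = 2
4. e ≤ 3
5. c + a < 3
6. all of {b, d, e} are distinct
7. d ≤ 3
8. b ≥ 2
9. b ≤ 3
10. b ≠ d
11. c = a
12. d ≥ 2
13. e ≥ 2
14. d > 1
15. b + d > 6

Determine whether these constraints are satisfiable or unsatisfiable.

Constraints 4, 7, 8, 9, 12, and 13 confine each of b, d, e to the 2 values {2, 3}.
Constraint 6 requires all 3 of them to be distinct, but only 2 values are available — impossible by the pigeonhole principle.

Unsatisfiable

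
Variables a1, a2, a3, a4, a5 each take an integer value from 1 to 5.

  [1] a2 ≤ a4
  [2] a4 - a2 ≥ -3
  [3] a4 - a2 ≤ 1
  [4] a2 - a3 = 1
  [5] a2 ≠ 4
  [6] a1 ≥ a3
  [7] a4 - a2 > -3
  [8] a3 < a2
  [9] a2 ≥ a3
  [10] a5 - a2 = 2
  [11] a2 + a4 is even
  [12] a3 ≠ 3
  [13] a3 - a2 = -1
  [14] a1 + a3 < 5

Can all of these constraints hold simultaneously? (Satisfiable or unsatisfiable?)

Satisfiable

Take a1 = 2, a2 = 3, a3 = 2, a4 = 3, a5 = 5. Then constraint 2: a4 - a2 = 0; constraint 3: a4 - a2 = 0; constraint 4: a2 - a3 = 1, and every other listed constraint is also met.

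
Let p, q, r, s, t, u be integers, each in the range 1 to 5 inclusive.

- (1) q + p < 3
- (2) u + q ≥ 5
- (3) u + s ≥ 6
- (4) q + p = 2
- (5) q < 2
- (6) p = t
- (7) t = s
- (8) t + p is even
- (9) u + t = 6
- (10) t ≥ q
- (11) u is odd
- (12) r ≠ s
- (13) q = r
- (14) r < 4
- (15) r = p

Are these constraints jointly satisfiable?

Unsatisfiable

From constraints 6, 7, and 15, r = p = t = s, so r = s. But constraint 12 says r ≠ s. Contradiction.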